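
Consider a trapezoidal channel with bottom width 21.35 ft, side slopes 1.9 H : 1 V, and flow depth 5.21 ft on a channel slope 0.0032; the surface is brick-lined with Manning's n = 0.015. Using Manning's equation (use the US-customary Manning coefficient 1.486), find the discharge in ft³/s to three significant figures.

A = (b + z·y)·y = (21.35 + 1.9×5.21)×5.21 = 162.8 ft²
P = b + 2y√(1+z²) = 21.35 + 2×5.21×√(1+1.9²) = 43.72 ft
R = A/P = 162.8/43.72 = 3.724 ft
Q = (1.486/n)·A·R^(2/3)·S^(1/2) = (1.486/0.015) × 162.8 × 3.724^(2/3) × 0.0032^(1/2) = 2192 ft³/s

2190 ft³/s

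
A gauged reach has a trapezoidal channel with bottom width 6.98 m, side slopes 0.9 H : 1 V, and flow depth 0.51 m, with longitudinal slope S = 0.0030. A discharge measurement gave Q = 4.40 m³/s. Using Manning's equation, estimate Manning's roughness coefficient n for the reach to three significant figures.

A = (b + z·y)·y = (6.98 + 0.9×0.51)×0.51 = 3.794 m²
P = b + 2y√(1+z²) = 6.98 + 2×0.51×√(1+0.9²) = 8.352 m
R = A/P = 3.794/8.352 = 0.4542 m
n = (1/Q)·A·R^(2/3)·S^(1/2) = (1/4.40) × 3.794 × 0.5909 × 0.05477 = 0.02791

0.0279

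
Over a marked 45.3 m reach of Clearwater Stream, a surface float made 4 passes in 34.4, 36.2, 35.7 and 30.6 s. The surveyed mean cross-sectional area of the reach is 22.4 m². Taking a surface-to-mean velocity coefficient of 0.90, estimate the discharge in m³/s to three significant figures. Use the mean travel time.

t̄ = (34.4 + 36.2 + 35.7 + 30.6) / 4 = 34.225 s
v_surface = L / t̄ = 45.3 / 34.225 = 1.324 m/s
v_mean = 0.90 × 1.324 = 1.191 m/s
Q = A × v_mean = 22.4 × 1.191 = 26.68 m³/s

26.7 m³/s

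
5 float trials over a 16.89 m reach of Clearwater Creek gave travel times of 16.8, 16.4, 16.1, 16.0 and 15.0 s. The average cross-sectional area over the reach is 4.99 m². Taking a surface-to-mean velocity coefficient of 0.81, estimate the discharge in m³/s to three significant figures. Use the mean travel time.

4.25 m³/s

t̄ = (16.8 + 16.4 + 16.1 + 16.0 + 15.0) / 5 = 16.06 s
v_surface = L / t̄ = 16.89 / 16.06 = 1.052 m/s
v_mean = 0.81 × 1.052 = 0.8519 m/s
Q = A × v_mean = 4.99 × 0.8519 = 4.251 m³/s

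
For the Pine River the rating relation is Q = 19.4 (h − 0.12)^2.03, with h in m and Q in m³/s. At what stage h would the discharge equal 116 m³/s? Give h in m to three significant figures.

2.53 m

h − h₀ = (Q/C)^(1/b) = (116/19.4)^(1/2.03) = 2.413 m
h = 0.12 + 2.413 = 2.533 m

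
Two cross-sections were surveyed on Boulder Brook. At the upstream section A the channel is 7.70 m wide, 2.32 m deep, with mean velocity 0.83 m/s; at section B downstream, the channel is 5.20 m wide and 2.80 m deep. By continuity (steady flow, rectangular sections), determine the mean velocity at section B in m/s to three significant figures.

Q = A₁V₁ = (7.70×2.32) × 0.83 = 14.83 m³/s
A₂ = 5.20 × 2.80 = 14.56 m²
V₂ = Q/A₂ = 14.83/14.56 = 1.018 m/s

1.02 m/s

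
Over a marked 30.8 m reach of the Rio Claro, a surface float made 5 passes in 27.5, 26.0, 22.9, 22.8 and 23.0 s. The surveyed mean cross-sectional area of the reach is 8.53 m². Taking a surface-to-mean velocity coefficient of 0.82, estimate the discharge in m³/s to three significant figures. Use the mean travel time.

t̄ = (27.5 + 26.0 + 22.9 + 22.8 + 23.0) / 5 = 24.44 s
v_surface = L / t̄ = 30.8 / 24.44 = 1.260 m/s
v_mean = 0.82 × 1.260 = 1.033 m/s
Q = A × v_mean = 8.53 × 1.033 = 8.815 m³/s

8.81 m³/s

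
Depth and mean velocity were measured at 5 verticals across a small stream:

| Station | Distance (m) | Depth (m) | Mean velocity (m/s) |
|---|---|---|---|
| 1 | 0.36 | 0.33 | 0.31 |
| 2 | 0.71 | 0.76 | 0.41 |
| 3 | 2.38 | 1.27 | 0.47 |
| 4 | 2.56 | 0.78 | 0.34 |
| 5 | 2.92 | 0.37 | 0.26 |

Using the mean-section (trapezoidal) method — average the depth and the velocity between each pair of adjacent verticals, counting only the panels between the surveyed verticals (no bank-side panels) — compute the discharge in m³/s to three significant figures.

Panel 1-2: Δb = 0.35 m, d̄ = (0.33+0.76)/2 = 0.545, v̄ = (0.31+0.41)/2 = 0.36 → q = 0.35×0.545×0.36 = 0.06867 m³/s
Panel 2-3: Δb = 1.67 m, d̄ = (0.76+1.27)/2 = 1.015, v̄ = (0.41+0.47)/2 = 0.44 → q = 1.67×1.015×0.44 = 0.7458 m³/s
Panel 3-4: Δb = 0.18 m, d̄ = (1.27+0.78)/2 = 1.025, v̄ = (0.47+0.34)/2 = 0.405 → q = 0.18×1.025×0.405 = 0.07472 m³/s
Panel 4-5: Δb = 0.36 m, d̄ = (0.78+0.37)/2 = 0.575, v̄ = (0.34+0.26)/2 = 0.3 → q = 0.36×0.575×0.3 = 0.06210 m³/s
Q = Σ q = 0.9513 m³/s

0.951 m³/s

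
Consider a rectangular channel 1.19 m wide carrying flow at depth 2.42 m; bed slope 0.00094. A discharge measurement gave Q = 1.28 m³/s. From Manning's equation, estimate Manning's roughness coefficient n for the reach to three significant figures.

A = b·y = 1.19 × 2.42 = 2.880 m²
P = b + 2y = 1.19 + 2×2.42 = 6.030 m
R = A/P = 2.880/6.030 = 0.4776 m
n = (1/Q)·A·R^(2/3)·S^(1/2) = (1/1.28) × 2.880 × 0.6110 × 0.03066 = 0.04215

0.0421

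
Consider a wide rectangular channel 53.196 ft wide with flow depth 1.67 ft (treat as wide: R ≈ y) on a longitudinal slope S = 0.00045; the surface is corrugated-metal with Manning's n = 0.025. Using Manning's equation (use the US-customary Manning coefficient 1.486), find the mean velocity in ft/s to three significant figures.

A = b·y = 53.196 × 1.67 = 88.84 ft²
Wide channel: R ≈ y = 1.67 ft
Q = (1.486/n)·A·R^(2/3)·S^(1/2) = (1.486/0.025) × 88.84 × 1.670^(2/3) × 0.00045^(1/2) = 157.7 ft³/s
V = Q/A = 157.7/88.84 = 1.775 ft/s

1.77 ft/s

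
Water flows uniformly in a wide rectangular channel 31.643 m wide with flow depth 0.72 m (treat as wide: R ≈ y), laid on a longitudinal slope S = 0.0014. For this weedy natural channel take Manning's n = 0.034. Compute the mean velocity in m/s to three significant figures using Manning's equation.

A = b·y = 31.643 × 0.72 = 22.78 m²
Wide channel: R ≈ y = 0.72 m
Q = (1/n)·A·R^(2/3)·S^(1/2) = (1/0.034) × 22.78 × 0.7200^(2/3) × 0.0014^(1/2) = 20.14 m³/s
V = Q/A = 20.14/22.78 = 0.8840 m/s

0.884 m/s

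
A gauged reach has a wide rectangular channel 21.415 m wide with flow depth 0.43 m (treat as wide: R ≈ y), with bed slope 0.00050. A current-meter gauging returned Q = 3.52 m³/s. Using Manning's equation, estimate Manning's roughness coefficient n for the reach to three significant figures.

A = b·y = 21.415 × 0.43 = 9.208 m²
Wide channel: R ≈ y = 0.43 m
n = (1/Q)·A·R^(2/3)·S^(1/2) = (1/3.52) × 9.208 × 0.5697 × 0.02236 = 0.03333

0.0333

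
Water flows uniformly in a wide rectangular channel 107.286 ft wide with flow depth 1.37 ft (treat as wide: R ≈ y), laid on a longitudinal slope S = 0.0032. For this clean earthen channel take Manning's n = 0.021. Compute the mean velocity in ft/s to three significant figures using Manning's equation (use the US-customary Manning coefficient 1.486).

4.94 ft/s

A = b·y = 107.286 × 1.37 = 147.0 ft²
Wide channel: R ≈ y = 1.37 ft
Q = (1.486/n)·A·R^(2/3)·S^(1/2) = (1.486/0.021) × 147.0 × 1.370^(2/3) × 0.0032^(1/2) = 725.7 ft³/s
V = Q/A = 725.7/147.0 = 4.938 ft/s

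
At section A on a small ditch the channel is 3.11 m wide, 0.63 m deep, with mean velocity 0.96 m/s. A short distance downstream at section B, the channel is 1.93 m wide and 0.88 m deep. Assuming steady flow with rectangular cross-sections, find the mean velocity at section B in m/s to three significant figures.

Q = A₁V₁ = (3.11×0.63) × 0.96 = 1.881 m³/s
A₂ = 1.93 × 0.88 = 1.698 m²
V₂ = Q/A₂ = 1.881/1.698 = 1.107 m/s

1.11 m/s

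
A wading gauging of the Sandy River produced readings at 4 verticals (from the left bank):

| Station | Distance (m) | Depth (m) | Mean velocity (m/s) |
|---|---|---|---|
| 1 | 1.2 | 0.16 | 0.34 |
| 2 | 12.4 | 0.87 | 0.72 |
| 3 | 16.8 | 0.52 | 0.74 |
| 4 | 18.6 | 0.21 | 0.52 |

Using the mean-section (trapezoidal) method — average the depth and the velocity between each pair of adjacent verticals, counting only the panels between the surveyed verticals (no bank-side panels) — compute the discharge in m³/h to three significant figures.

Panel 1-2: Δb = 11.2 m, d̄ = (0.16+0.87)/2 = 0.515, v̄ = (0.34+0.72)/2 = 0.53 → q = 11.2×0.515×0.53 = 3.057 m³/s
Panel 2-3: Δb = 4.4 m, d̄ = (0.87+0.52)/2 = 0.695, v̄ = (0.72+0.74)/2 = 0.73 → q = 4.4×0.695×0.73 = 2.232 m³/s
Panel 3-4: Δb = 1.8 m, d̄ = (0.52+0.21)/2 = 0.365, v̄ = (0.74+0.52)/2 = 0.63 → q = 1.8×0.365×0.63 = 0.4139 m³/s
Q = Σ q = 5.703 m³/s
= 5.703 × 3600 = 20530 m³/h

20500 m³/h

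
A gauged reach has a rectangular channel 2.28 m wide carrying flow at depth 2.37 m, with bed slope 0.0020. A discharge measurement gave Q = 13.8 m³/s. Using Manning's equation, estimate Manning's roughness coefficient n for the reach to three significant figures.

A = b·y = 2.28 × 2.37 = 5.404 m²
P = b + 2y = 2.28 + 2×2.37 = 7.020 m
R = A/P = 5.404/7.020 = 0.7697 m
n = (1/Q)·A·R^(2/3)·S^(1/2) = (1/13.8) × 5.404 × 0.8399 × 0.04472 = 0.01471

0.0147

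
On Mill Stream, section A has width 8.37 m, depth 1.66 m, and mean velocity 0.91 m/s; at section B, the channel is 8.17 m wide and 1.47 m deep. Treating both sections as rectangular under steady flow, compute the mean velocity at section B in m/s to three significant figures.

Q = A₁V₁ = (8.37×1.66) × 0.91 = 12.64 m³/s
A₂ = 8.17 × 1.47 = 12.01 m²
V₂ = Q/A₂ = 12.64/12.01 = 1.053 m/s

1.05 m/s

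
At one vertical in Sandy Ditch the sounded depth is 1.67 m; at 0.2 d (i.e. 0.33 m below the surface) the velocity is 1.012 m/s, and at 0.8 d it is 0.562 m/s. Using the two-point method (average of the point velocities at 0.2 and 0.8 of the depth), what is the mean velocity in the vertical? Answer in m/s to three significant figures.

0.787 m/s

v̄ = (1.012 + 0.562) / 2 = 0.7870 m/s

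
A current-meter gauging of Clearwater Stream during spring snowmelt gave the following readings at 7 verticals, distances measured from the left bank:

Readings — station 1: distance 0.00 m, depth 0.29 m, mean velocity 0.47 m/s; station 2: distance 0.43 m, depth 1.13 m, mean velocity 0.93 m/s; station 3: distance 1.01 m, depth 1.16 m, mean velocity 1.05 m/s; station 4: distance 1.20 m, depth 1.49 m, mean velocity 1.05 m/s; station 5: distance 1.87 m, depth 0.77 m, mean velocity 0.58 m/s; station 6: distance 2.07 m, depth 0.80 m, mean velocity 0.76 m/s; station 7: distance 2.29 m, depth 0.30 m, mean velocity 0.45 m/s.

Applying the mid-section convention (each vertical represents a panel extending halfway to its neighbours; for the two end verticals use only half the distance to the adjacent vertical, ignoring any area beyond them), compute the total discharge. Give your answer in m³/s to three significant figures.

2.04 m³/s

w_1 = (0.43 − 0.00)/2 = 0.215 m; q_1 = 0.47 × 0.29 × 0.215 = 0.02930 m³/s
w_2 = (1.01 − 0.00)/2 = 0.505 m; q_2 = 0.93 × 1.13 × 0.505 = 0.5307 m³/s
w_3 = (1.20 − 0.43)/2 = 0.385 m; q_3 = 1.05 × 1.16 × 0.385 = 0.4689 m³/s
w_4 = (1.87 − 1.01)/2 = 0.43 m; q_4 = 1.05 × 1.49 × 0.43 = 0.6727 m³/s
w_5 = (2.07 − 1.20)/2 = 0.435 m; q_5 = 0.58 × 0.77 × 0.435 = 0.1943 m³/s
w_6 = (2.29 − 1.87)/2 = 0.21 m; q_6 = 0.76 × 0.80 × 0.21 = 0.1277 m³/s
w_7 = (2.29 − 2.07)/2 = 0.11 m; q_7 = 0.45 × 0.30 × 0.11 = 0.01485 m³/s
Q = Σ qᵢ = 2.038 m³/s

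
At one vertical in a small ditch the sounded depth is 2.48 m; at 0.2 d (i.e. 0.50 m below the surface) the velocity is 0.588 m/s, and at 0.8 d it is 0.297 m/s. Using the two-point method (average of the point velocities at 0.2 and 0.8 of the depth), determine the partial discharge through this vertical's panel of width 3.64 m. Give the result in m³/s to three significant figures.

v̄ = (0.588 + 0.297) / 2 = 0.4425 m/s
q = v̄ × d × w = 0.4425 × 2.48 × 3.64 = 3.995 m³/s

3.99 m³/s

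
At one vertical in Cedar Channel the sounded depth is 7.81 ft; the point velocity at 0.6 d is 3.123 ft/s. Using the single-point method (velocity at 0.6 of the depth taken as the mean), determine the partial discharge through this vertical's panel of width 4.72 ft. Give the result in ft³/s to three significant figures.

115 ft³/s

v̄ = v₀.₆ = 3.123 ft/s
q = v̄ × d × w = 3.123 × 7.81 × 4.72 = 115.1 ft³/s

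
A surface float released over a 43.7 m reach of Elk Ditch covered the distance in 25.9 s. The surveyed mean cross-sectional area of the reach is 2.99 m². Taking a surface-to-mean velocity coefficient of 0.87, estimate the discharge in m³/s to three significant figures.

4.39 m³/s

v_surface = L / t̄ = 43.7 / 25.9 = 1.687 m/s
v_mean = 0.87 × 1.687 = 1.468 m/s
Q = A × v_mean = 2.99 × 1.468 = 4.389 m³/s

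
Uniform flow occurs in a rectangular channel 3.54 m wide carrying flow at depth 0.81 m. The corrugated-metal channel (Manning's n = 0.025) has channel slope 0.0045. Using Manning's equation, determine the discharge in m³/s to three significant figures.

A = b·y = 3.54 × 0.81 = 2.867 m²
P = b + 2y = 3.54 + 2×0.81 = 5.160 m
R = A/P = 2.867/5.160 = 0.5557 m
Q = (1/n)·A·R^(2/3)·S^(1/2) = (1/0.025) × 2.867 × 0.5557^(2/3) × 0.0045^(1/2) = 5.201 m³/s

5.20 m³/s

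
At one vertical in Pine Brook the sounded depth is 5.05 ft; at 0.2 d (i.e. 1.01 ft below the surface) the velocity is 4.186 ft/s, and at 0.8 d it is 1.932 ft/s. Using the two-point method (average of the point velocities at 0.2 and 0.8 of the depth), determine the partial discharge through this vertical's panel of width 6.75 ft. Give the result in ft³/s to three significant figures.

104 ft³/s

v̄ = (4.186 + 1.932) / 2 = 3.059 ft/s
q = v̄ × d × w = 3.059 × 5.05 × 6.75 = 104.3 ft³/s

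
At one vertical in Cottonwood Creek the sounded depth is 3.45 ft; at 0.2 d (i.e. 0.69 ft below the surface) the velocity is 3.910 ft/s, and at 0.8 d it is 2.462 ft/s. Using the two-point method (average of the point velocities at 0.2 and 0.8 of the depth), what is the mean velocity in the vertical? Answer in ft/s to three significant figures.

3.19 ft/s

v̄ = (3.910 + 2.462) / 2 = 3.186 ft/s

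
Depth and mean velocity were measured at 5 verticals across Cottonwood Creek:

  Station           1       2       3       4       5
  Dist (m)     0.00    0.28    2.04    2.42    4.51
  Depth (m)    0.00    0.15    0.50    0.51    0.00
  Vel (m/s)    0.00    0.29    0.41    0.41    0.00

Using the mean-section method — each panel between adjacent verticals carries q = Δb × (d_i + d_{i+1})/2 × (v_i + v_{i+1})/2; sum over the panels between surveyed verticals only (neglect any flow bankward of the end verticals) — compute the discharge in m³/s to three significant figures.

Panel 1-2: Δb = 0.28 m, d̄ = (0.00+0.15)/2 = 0.075, v̄ = (0.00+0.29)/2 = 0.145 → q = 0.28×0.075×0.145 = 0.003045 m³/s
Panel 2-3: Δb = 1.76 m, d̄ = (0.15+0.50)/2 = 0.325, v̄ = (0.29+0.41)/2 = 0.35 → q = 1.76×0.325×0.35 = 0.2002 m³/s
Panel 3-4: Δb = 0.38 m, d̄ = (0.50+0.51)/2 = 0.505, v̄ = (0.41+0.41)/2 = 0.41 → q = 0.38×0.505×0.41 = 0.07868 m³/s
Panel 4-5: Δb = 2.09 m, d̄ = (0.51+0.00)/2 = 0.255, v̄ = (0.41+0.00)/2 = 0.205 → q = 2.09×0.255×0.205 = 0.1093 m³/s
Q = Σ q = 0.3912 m³/s

0.391 m³/s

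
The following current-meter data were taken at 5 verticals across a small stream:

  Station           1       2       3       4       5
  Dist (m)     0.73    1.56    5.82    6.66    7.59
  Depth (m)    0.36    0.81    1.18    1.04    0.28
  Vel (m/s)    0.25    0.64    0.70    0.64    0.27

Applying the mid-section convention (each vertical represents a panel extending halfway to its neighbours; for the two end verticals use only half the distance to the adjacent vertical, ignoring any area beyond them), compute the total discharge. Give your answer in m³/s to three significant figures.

4.09 m³/s

w_1 = (1.56 − 0.73)/2 = 0.415 m; q_1 = 0.25 × 0.36 × 0.415 = 0.03735 m³/s
w_2 = (5.82 − 0.73)/2 = 2.545 m; q_2 = 0.64 × 0.81 × 2.545 = 1.319 m³/s
w_3 = (6.66 − 1.56)/2 = 2.55 m; q_3 = 0.70 × 1.18 × 2.55 = 2.106 m³/s
w_4 = (7.59 − 5.82)/2 = 0.885 m; q_4 = 0.64 × 1.04 × 0.885 = 0.5891 m³/s
w_5 = (7.59 − 6.66)/2 = 0.465 m; q_5 = 0.27 × 0.28 × 0.465 = 0.03515 m³/s
Q = Σ qᵢ = 4.087 m³/s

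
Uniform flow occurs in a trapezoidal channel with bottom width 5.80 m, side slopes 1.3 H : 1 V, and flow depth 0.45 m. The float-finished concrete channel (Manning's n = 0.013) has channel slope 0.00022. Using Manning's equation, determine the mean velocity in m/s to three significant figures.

A = (b + z·y)·y = (5.80 + 1.3×0.45)×0.45 = 2.873 m²
P = b + 2y√(1+z²) = 5.80 + 2×0.45×√(1+1.3²) = 7.276 m
R = A/P = 2.873/7.276 = 0.3949 m
Q = (1/n)·A·R^(2/3)·S^(1/2) = (1/0.013) × 2.873 × 0.3949^(2/3) × 0.00022^(1/2) = 1.765 m³/s
V = Q/A = 1.765/2.873 = 0.6141 m/s

0.614 m/s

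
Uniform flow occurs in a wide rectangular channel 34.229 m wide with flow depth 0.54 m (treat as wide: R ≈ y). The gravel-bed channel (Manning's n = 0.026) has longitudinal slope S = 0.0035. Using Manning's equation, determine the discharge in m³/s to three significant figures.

A = b·y = 34.229 × 0.54 = 18.48 m²
Wide channel: R ≈ y = 0.54 m
Q = (1/n)·A·R^(2/3)·S^(1/2) = (1/0.026) × 18.48 × 0.5400^(2/3) × 0.0035^(1/2) = 27.89 m³/s

27.9 m³/s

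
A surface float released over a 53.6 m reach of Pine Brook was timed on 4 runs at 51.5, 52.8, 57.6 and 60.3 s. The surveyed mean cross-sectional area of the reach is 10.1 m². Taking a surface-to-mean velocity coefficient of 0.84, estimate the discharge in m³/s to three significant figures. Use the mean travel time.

t̄ = (51.5 + 52.8 + 57.6 + 60.3) / 4 = 55.55 s
v_surface = L / t̄ = 53.6 / 55.55 = 0.9649 m/s
v_mean = 0.84 × 0.9649 = 0.8105 m/s
Q = A × v_mean = 10.1 × 0.8105 = 8.186 m³/s

8.19 m³/s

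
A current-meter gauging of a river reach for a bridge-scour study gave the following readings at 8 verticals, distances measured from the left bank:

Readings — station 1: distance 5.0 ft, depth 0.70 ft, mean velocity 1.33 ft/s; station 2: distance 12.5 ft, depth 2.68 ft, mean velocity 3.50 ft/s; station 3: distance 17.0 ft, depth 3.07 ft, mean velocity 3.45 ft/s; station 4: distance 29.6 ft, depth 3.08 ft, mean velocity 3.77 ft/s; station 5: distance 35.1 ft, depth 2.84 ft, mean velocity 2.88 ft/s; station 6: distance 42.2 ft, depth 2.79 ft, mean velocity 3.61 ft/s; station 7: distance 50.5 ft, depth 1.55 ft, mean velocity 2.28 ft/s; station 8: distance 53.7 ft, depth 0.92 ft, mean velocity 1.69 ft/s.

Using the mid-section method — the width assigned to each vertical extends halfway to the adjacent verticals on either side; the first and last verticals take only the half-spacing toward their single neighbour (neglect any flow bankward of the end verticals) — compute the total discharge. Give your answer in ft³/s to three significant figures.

w_1 = (12.5 − 5.0)/2 = 3.75 ft; q_1 = 1.33 × 0.70 × 3.75 = 3.491 ft³/s
w_2 = (17.0 − 5.0)/2 = 6 ft; q_2 = 3.50 × 2.68 × 6 = 56.28 ft³/s
w_3 = (29.6 − 12.5)/2 = 8.55 ft; q_3 = 3.45 × 3.07 × 8.55 = 90.56 ft³/s
w_4 = (35.1 − 17.0)/2 = 9.05 ft; q_4 = 3.77 × 3.08 × 9.05 = 105.1 ft³/s
w_5 = (42.2 − 29.6)/2 = 6.3 ft; q_5 = 2.88 × 2.84 × 6.3 = 51.53 ft³/s
w_6 = (50.5 − 35.1)/2 = 7.7 ft; q_6 = 3.61 × 2.79 × 7.7 = 77.55 ft³/s
w_7 = (53.7 − 42.2)/2 = 5.75 ft; q_7 = 2.28 × 1.55 × 5.75 = 20.32 ft³/s
w_8 = (53.7 − 50.5)/2 = 1.6 ft; q_8 = 1.69 × 0.92 × 1.6 = 2.488 ft³/s
Q = Σ qᵢ = 407.3 ft³/s

407 ft³/s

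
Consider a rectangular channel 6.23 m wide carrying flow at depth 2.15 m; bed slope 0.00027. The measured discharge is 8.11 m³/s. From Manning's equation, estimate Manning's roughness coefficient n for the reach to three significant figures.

0.0319

A = b·y = 6.23 × 2.15 = 13.39 m²
P = b + 2y = 6.23 + 2×2.15 = 10.53 m
R = A/P = 13.39/10.53 = 1.272 m
n = (1/Q)·A·R^(2/3)·S^(1/2) = (1/8.11) × 13.39 × 1.174 × 0.01643 = 0.03186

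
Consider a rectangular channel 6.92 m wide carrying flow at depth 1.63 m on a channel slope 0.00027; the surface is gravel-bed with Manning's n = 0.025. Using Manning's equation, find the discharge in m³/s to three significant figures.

7.94 m³/s

A = b·y = 6.92 × 1.63 = 11.28 m²
P = b + 2y = 6.92 + 2×1.63 = 10.18 m
R = A/P = 11.28/10.18 = 1.108 m
Q = (1/n)·A·R^(2/3)·S^(1/2) = (1/0.025) × 11.28 × 1.108^(2/3) × 0.00027^(1/2) = 7.938 m³/s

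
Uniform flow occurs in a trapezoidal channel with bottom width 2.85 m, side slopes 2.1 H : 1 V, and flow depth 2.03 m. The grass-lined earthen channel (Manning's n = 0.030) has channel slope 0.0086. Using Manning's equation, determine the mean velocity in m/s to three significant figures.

A = (b + z·y)·y = (2.85 + 2.1×2.03)×2.03 = 14.44 m²
P = b + 2y√(1+z²) = 2.85 + 2×2.03×√(1+2.1²) = 12.29 m
R = A/P = 14.44/12.29 = 1.175 m
Q = (1/n)·A·R^(2/3)·S^(1/2) = (1/0.030) × 14.44 × 1.175^(2/3) × 0.0086^(1/2) = 49.69 m³/s
V = Q/A = 49.69/14.44 = 3.441 m/s

3.44 m/s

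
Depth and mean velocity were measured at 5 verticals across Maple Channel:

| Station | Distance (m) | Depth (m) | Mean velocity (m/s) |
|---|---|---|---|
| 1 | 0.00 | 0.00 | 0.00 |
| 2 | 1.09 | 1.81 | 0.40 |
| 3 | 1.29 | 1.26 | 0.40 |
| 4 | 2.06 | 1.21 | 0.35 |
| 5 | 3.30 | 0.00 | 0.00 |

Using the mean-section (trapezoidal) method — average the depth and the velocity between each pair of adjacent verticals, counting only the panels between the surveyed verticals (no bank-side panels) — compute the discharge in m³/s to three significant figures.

Panel 1-2: Δb = 1.09 m, d̄ = (0.00+1.81)/2 = 0.905, v̄ = (0.00+0.40)/2 = 0.2 → q = 1.09×0.905×0.2 = 0.1973 m³/s
Panel 2-3: Δb = 0.2 m, d̄ = (1.81+1.26)/2 = 1.535, v̄ = (0.40+0.40)/2 = 0.4 → q = 0.2×1.535×0.4 = 0.1228 m³/s
Panel 3-4: Δb = 0.77 m, d̄ = (1.26+1.21)/2 = 1.235, v̄ = (0.40+0.35)/2 = 0.375 → q = 0.77×1.235×0.375 = 0.3566 m³/s
Panel 4-5: Δb = 1.24 m, d̄ = (1.21+0.00)/2 = 0.605, v̄ = (0.35+0.00)/2 = 0.175 → q = 1.24×0.605×0.175 = 0.1313 m³/s
Q = Σ q = 0.8080 m³/s

0.808 m³/s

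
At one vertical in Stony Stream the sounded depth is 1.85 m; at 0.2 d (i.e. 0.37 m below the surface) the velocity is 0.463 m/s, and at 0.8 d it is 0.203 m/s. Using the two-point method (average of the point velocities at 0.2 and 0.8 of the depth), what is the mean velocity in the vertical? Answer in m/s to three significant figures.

0.333 m/s

v̄ = (0.463 + 0.203) / 2 = 0.3330 m/s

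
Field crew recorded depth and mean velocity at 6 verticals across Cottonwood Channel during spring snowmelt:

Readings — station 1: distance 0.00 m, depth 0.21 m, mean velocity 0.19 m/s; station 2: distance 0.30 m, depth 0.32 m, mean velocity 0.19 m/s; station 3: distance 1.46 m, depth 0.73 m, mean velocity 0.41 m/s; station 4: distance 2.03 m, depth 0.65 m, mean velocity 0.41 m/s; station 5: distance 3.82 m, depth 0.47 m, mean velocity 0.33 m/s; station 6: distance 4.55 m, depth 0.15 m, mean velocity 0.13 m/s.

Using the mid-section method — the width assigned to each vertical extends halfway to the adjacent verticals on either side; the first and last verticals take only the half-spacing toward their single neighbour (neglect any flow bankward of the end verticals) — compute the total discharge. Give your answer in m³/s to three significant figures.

w_1 = (0.30 − 0.00)/2 = 0.15 m; q_1 = 0.19 × 0.21 × 0.15 = 0.005985 m³/s
w_2 = (1.46 − 0.00)/2 = 0.73 m; q_2 = 0.19 × 0.32 × 0.73 = 0.04438 m³/s
w_3 = (2.03 − 0.30)/2 = 0.865 m; q_3 = 0.41 × 0.73 × 0.865 = 0.2589 m³/s
w_4 = (3.82 − 1.46)/2 = 1.18 m; q_4 = 0.41 × 0.65 × 1.18 = 0.3145 m³/s
w_5 = (4.55 − 2.03)/2 = 1.26 m; q_5 = 0.33 × 0.47 × 1.26 = 0.1954 m³/s
w_6 = (4.55 − 3.82)/2 = 0.365 m; q_6 = 0.13 × 0.15 × 0.365 = 0.007118 m³/s
Q = Σ qᵢ = 0.8263 m³/s

0.826 m³/s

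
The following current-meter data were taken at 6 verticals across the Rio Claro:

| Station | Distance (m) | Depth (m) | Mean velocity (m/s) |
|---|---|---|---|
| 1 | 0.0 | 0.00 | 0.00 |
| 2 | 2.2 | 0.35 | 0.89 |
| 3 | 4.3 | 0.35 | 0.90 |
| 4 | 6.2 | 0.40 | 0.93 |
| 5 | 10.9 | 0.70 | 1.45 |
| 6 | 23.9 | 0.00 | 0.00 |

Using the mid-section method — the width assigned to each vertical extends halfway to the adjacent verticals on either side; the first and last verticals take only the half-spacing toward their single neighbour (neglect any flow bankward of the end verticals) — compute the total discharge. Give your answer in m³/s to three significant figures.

w_2 = (4.3 − 0.0)/2 = 2.15 m; q_2 = 0.89 × 0.35 × 2.15 = 0.6697 m³/s
w_3 = (6.2 − 2.2)/2 = 2 m; q_3 = 0.90 × 0.35 × 2 = 0.6300 m³/s
w_4 = (10.9 − 4.3)/2 = 3.3 m; q_4 = 0.93 × 0.40 × 3.3 = 1.228 m³/s
w_5 = (23.9 − 6.2)/2 = 8.85 m; q_5 = 1.45 × 0.70 × 8.85 = 8.983 m³/s
Stations 1, 6 contribute zero (depth or velocity is 0).
Q = Σ qᵢ = 11.51 m³/s

11.5 m³/s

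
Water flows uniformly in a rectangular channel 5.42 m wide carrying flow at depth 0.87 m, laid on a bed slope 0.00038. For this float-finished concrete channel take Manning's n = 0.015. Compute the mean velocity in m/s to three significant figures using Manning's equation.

0.984 m/s

A = b·y = 5.42 × 0.87 = 4.715 m²
P = b + 2y = 5.42 + 2×0.87 = 7.160 m
R = A/P = 4.715/7.160 = 0.6586 m
Q = (1/n)·A·R^(2/3)·S^(1/2) = (1/0.015) × 4.715 × 0.6586^(2/3) × 0.00038^(1/2) = 4.639 m³/s
V = Q/A = 4.639/4.715 = 0.9837 m/s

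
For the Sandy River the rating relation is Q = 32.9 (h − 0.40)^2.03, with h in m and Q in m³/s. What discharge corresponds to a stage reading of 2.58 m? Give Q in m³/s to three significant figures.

Q = 32.9 × (2.58 − 0.40)^2.03 = 32.9 × 2.18^2.03 = 160.1 m³/s

160 m³/s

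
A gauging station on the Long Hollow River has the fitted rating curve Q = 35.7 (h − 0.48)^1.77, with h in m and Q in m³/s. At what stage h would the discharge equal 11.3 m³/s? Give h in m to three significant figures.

h − h₀ = (Q/C)^(1/b) = (11.3/35.7)^(1/1.77) = 0.5221 m
h = 0.48 + 0.5221 = 1.002 m

1.00 m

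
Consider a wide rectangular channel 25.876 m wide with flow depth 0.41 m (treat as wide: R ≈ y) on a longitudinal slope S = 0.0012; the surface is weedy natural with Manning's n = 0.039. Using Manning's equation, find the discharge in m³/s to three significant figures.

5.20 m³/s

A = b·y = 25.876 × 0.41 = 10.61 m²
Wide channel: R ≈ y = 0.41 m
Q = (1/n)·A·R^(2/3)·S^(1/2) = (1/0.039) × 10.61 × 0.4100^(2/3) × 0.0012^(1/2) = 5.201 m³/s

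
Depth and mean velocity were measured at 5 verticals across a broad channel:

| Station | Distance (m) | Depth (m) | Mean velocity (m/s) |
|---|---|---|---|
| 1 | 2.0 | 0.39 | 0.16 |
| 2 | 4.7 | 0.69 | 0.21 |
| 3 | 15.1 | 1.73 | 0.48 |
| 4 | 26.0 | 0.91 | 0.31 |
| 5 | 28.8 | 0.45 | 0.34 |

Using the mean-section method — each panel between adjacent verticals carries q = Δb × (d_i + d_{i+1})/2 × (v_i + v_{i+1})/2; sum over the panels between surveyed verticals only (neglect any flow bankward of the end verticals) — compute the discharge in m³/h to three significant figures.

39300 m³/h

Panel 1-2: Δb = 2.7 m, d̄ = (0.39+0.69)/2 = 0.54, v̄ = (0.16+0.21)/2 = 0.185 → q = 2.7×0.54×0.185 = 0.2697 m³/s
Panel 2-3: Δb = 10.4 m, d̄ = (0.69+1.73)/2 = 1.21, v̄ = (0.21+0.48)/2 = 0.345 → q = 10.4×1.21×0.345 = 4.341 m³/s
Panel 3-4: Δb = 10.9 m, d̄ = (1.73+0.91)/2 = 1.32, v̄ = (0.48+0.31)/2 = 0.395 → q = 10.9×1.32×0.395 = 5.683 m³/s
Panel 4-5: Δb = 2.8 m, d̄ = (0.91+0.45)/2 = 0.68, v̄ = (0.31+0.34)/2 = 0.325 → q = 2.8×0.68×0.325 = 0.6188 m³/s
Q = Σ q = 10.91 m³/s
= 10.91 × 3600 = 39290 m³/h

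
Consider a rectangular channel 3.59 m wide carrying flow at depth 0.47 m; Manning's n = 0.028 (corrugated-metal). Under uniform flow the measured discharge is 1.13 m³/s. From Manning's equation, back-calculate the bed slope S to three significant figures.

0.00131

A = b·y = 3.59 × 0.47 = 1.687 m²
P = b + 2y = 3.59 + 2×0.47 = 4.530 m
R = A/P = 1.687/4.530 = 0.3725 m
S = (Q·n / (1·A·R^(2/3)))² = (1.13×0.028 / (1×1.687×0.5177))² = 0.001312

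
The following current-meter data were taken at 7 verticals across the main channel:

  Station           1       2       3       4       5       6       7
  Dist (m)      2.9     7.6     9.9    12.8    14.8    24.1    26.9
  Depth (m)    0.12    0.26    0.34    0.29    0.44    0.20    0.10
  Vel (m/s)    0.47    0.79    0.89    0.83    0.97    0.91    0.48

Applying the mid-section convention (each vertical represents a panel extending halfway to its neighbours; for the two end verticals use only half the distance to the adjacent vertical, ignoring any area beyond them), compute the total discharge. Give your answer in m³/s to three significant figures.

w_1 = (7.6 − 2.9)/2 = 2.35 m; q_1 = 0.47 × 0.12 × 2.35 = 0.1325 m³/s
w_2 = (9.9 − 2.9)/2 = 3.5 m; q_2 = 0.79 × 0.26 × 3.5 = 0.7189 m³/s
w_3 = (12.8 − 7.6)/2 = 2.6 m; q_3 = 0.89 × 0.34 × 2.6 = 0.7868 m³/s
w_4 = (14.8 − 9.9)/2 = 2.45 m; q_4 = 0.83 × 0.29 × 2.45 = 0.5897 m³/s
w_5 = (24.1 − 12.8)/2 = 5.65 m; q_5 = 0.97 × 0.44 × 5.65 = 2.411 m³/s
w_6 = (26.9 − 14.8)/2 = 6.05 m; q_6 = 0.91 × 0.20 × 6.05 = 1.101 m³/s
w_7 = (26.9 − 24.1)/2 = 1.4 m; q_7 = 0.48 × 0.10 × 1.4 = 0.06720 m³/s
Q = Σ qᵢ = 5.808 m³/s

5.81 m³/s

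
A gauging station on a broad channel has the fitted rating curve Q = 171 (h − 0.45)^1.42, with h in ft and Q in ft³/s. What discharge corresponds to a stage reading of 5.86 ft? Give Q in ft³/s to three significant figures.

Q = 171 × (5.86 − 0.45)^1.42 = 171 × 5.41^1.42 = 1880 ft³/s

1880 ft³/s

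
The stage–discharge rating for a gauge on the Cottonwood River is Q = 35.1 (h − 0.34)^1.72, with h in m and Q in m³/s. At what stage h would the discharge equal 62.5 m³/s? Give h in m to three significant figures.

h − h₀ = (Q/C)^(1/b) = (62.5/35.1)^(1/1.72) = 1.399 m
h = 0.34 + 1.399 = 1.739 m

1.74 m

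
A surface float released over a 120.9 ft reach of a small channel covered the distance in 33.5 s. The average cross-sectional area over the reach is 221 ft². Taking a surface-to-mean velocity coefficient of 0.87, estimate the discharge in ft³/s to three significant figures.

v_surface = L / t̄ = 120.9 / 33.5 = 3.609 ft/s
v_mean = 0.87 × 3.609 = 3.140 ft/s
Q = A × v_mean = 221 × 3.140 = 693.9 ft³/s

694 ft³/s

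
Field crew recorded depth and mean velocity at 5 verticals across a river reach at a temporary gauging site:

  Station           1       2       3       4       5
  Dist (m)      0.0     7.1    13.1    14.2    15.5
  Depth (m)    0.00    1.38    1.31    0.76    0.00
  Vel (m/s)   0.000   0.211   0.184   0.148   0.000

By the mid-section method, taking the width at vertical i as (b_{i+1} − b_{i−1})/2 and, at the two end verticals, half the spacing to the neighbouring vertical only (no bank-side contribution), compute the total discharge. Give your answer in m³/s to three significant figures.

2.90 m³/s

w_2 = (13.1 − 0.0)/2 = 6.55 m; q_2 = 0.211 × 1.38 × 6.55 = 1.907 m³/s
w_3 = (14.2 − 7.1)/2 = 3.55 m; q_3 = 0.184 × 1.31 × 3.55 = 0.8557 m³/s
w_4 = (15.5 − 13.1)/2 = 1.2 m; q_4 = 0.148 × 0.76 × 1.2 = 0.1350 m³/s
Stations 1, 5 contribute zero (depth or velocity is 0).
Q = Σ qᵢ = 2.898 m³/s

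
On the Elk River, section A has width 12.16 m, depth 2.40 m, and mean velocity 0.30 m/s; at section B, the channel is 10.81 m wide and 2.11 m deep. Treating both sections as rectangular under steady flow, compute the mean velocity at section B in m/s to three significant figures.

Q = A₁V₁ = (12.16×2.40) × 0.30 = 8.755 m³/s
A₂ = 10.81 × 2.11 = 22.81 m²
V₂ = Q/A₂ = 8.755/22.81 = 0.3838 m/s

0.384 m/s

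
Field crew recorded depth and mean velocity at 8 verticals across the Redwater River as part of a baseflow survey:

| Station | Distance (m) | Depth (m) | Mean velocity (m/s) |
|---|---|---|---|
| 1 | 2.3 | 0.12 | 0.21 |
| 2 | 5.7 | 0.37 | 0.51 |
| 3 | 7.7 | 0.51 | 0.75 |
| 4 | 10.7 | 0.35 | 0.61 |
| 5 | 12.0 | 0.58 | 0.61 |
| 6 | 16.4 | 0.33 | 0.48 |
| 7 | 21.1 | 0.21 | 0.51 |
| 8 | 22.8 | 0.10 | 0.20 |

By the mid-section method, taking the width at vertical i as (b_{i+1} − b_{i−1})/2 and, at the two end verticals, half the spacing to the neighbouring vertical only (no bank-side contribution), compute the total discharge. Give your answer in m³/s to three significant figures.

4.06 m³/s

w_1 = (5.7 − 2.3)/2 = 1.7 m; q_1 = 0.21 × 0.12 × 1.7 = 0.04284 m³/s
w_2 = (7.7 − 2.3)/2 = 2.7 m; q_2 = 0.51 × 0.37 × 2.7 = 0.5095 m³/s
w_3 = (10.7 − 5.7)/2 = 2.5 m; q_3 = 0.75 × 0.51 × 2.5 = 0.9563 m³/s
w_4 = (12.0 − 7.7)/2 = 2.15 m; q_4 = 0.61 × 0.35 × 2.15 = 0.4590 m³/s
w_5 = (16.4 − 10.7)/2 = 2.85 m; q_5 = 0.61 × 0.58 × 2.85 = 1.008 m³/s
w_6 = (21.1 − 12.0)/2 = 4.55 m; q_6 = 0.48 × 0.33 × 4.55 = 0.7207 m³/s
w_7 = (22.8 − 16.4)/2 = 3.2 m; q_7 = 0.51 × 0.21 × 3.2 = 0.3427 m³/s
w_8 = (22.8 − 21.1)/2 = 0.85 m; q_8 = 0.20 × 0.10 × 0.85 = 0.01700 m³/s
Q = Σ qᵢ = 4.056 m³/s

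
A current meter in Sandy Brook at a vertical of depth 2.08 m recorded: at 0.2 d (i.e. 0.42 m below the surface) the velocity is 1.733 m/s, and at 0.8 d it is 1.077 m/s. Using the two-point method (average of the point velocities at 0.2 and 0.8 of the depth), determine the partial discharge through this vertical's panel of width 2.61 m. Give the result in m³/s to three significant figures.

7.63 m³/s

v̄ = (1.733 + 1.077) / 2 = 1.405 m/s
q = v̄ × d × w = 1.405 × 2.08 × 2.61 = 7.627 m³/s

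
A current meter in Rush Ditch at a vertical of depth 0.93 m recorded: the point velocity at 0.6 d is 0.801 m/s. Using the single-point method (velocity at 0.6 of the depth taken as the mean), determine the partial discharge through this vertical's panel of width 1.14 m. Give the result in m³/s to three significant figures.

v̄ = v₀.₆ = 0.801 m/s
q = v̄ × d × w = 0.8010 × 0.93 × 1.14 = 0.8492 m³/s

0.849 m³/s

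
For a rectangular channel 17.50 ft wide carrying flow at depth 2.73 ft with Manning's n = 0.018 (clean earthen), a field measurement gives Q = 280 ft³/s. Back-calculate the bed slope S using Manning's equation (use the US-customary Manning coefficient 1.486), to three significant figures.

A = b·y = 17.50 × 2.73 = 47.78 ft²
P = b + 2y = 17.50 + 2×2.73 = 22.96 ft
R = A/P = 47.78/22.96 = 2.081 ft
S = (Q·n / (1.486·A·R^(2/3)))² = (280×0.018 / (1.486×47.78×1.630))² = 0.001897

0.00190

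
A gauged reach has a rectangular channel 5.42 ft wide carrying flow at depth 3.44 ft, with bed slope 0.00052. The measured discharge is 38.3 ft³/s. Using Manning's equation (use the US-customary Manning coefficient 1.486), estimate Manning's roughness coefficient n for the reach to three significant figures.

0.0218

A = b·y = 5.42 × 3.44 = 18.64 ft²
P = b + 2y = 5.42 + 2×3.44 = 12.30 ft
R = A/P = 18.64/12.30 = 1.516 ft
n = (1.486/Q)·A·R^(2/3)·S^(1/2) = (1.486/38.3) × 18.64 × 1.320 × 0.02280 = 0.02177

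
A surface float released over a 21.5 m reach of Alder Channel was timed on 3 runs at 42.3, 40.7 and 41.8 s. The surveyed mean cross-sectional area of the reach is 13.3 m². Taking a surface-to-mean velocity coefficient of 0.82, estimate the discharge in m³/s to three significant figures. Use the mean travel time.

t̄ = (42.3 + 40.7 + 41.8) / 3 = 41.6 s
v_surface = L / t̄ = 21.5 / 41.6 = 0.5168 m/s
v_mean = 0.82 × 0.5168 = 0.4238 m/s
Q = A × v_mean = 13.3 × 0.4238 = 5.637 m³/s

5.64 m³/s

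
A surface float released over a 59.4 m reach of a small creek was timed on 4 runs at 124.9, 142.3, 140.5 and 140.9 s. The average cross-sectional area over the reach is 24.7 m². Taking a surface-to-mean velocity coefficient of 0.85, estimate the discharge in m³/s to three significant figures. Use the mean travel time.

t̄ = (124.9 + 142.3 + 140.5 + 140.9) / 4 = 137.15 s
v_surface = L / t̄ = 59.4 / 137.15 = 0.4331 m/s
v_mean = 0.85 × 0.4331 = 0.3681 m/s
Q = A × v_mean = 24.7 × 0.3681 = 9.093 m³/s

9.09 m³/s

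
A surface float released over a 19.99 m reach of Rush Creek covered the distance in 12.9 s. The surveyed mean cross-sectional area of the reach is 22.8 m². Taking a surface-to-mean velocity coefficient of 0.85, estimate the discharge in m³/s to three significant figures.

30.0 m³/s

v_surface = L / t̄ = 19.99 / 12.9 = 1.550 m/s
v_mean = 0.85 × 1.550 = 1.317 m/s
Q = A × v_mean = 22.8 × 1.317 = 30.03 m³/s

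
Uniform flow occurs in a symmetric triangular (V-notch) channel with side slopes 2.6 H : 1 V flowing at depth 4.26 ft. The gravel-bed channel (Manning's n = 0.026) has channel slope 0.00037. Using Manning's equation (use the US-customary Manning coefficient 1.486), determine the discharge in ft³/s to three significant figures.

A = z·y² = 2.6×4.26² = 47.18 ft²
P = 2y√(1+z²) = 2×4.26×√(1+2.6²) = 23.73 ft
R = A/P = 47.18/23.73 = 1.988 ft
Q = (1.486/n)·A·R^(2/3)·S^(1/2) = (1.486/0.026) × 47.18 × 1.988^(2/3) × 0.00037^(1/2) = 82.01 ft³/s

82.0 ft³/s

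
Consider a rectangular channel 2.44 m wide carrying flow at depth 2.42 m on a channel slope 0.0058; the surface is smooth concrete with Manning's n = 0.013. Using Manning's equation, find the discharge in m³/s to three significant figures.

30.1 m³/s

A = b·y = 2.44 × 2.42 = 5.905 m²
P = b + 2y = 2.44 + 2×2.42 = 7.280 m
R = A/P = 5.905/7.280 = 0.8111 m
Q = (1/n)·A·R^(2/3)·S^(1/2) = (1/0.013) × 5.905 × 0.8111^(2/3) × 0.0058^(1/2) = 30.09 m³/s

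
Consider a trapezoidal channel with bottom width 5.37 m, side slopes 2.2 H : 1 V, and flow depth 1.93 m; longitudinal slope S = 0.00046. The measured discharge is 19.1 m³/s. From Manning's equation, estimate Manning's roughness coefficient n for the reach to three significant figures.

0.0243

A = (b + z·y)·y = (5.37 + 2.2×1.93)×1.93 = 18.56 m²
P = b + 2y√(1+z²) = 5.37 + 2×1.93×√(1+2.2²) = 14.70 m
R = A/P = 18.56/14.70 = 1.263 m
n = (1/Q)·A·R^(2/3)·S^(1/2) = (1/19.1) × 18.56 × 1.168 × 0.02145 = 0.02435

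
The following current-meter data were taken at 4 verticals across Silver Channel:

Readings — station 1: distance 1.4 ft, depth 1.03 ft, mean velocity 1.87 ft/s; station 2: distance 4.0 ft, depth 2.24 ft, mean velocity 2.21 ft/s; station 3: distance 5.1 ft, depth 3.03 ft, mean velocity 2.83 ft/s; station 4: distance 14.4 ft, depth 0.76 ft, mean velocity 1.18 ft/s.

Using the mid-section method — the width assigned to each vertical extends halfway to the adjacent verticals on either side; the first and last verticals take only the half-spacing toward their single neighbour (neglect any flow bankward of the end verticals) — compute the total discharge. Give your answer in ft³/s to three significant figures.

w_1 = (4.0 − 1.4)/2 = 1.3 ft; q_1 = 1.87 × 1.03 × 1.3 = 2.504 ft³/s
w_2 = (5.1 − 1.4)/2 = 1.85 ft; q_2 = 2.21 × 2.24 × 1.85 = 9.158 ft³/s
w_3 = (14.4 − 4.0)/2 = 5.2 ft; q_3 = 2.83 × 3.03 × 5.2 = 44.59 ft³/s
w_4 = (14.4 − 5.1)/2 = 4.65 ft; q_4 = 1.18 × 0.76 × 4.65 = 4.170 ft³/s
Q = Σ qᵢ = 60.42 ft³/s

60.4 ft³/s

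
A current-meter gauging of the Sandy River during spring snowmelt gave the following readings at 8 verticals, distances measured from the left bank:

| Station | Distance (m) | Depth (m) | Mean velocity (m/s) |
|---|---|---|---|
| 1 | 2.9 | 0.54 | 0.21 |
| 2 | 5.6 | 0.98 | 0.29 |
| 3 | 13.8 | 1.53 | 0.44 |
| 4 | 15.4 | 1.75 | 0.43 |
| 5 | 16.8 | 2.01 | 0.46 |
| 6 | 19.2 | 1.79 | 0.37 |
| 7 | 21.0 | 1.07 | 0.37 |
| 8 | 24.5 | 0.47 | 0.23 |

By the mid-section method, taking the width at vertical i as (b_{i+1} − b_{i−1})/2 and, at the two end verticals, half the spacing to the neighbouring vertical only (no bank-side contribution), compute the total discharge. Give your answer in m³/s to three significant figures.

w_1 = (5.6 − 2.9)/2 = 1.35 m; q_1 = 0.21 × 0.54 × 1.35 = 0.1531 m³/s
w_2 = (13.8 − 2.9)/2 = 5.45 m; q_2 = 0.29 × 0.98 × 5.45 = 1.549 m³/s
w_3 = (15.4 − 5.6)/2 = 4.9 m; q_3 = 0.44 × 1.53 × 4.9 = 3.299 m³/s
w_4 = (16.8 − 13.8)/2 = 1.5 m; q_4 = 0.43 × 1.75 × 1.5 = 1.129 m³/s
w_5 = (19.2 − 15.4)/2 = 1.9 m; q_5 = 0.46 × 2.01 × 1.9 = 1.757 m³/s
w_6 = (21.0 − 16.8)/2 = 2.1 m; q_6 = 0.37 × 1.79 × 2.1 = 1.391 m³/s
w_7 = (24.5 − 19.2)/2 = 2.65 m; q_7 = 0.37 × 1.07 × 2.65 = 1.049 m³/s
w_8 = (24.5 − 21.0)/2 = 1.75 m; q_8 = 0.23 × 0.47 × 1.75 = 0.1892 m³/s
Q = Σ qᵢ = 10.52 m³/s

10.5 m³/s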